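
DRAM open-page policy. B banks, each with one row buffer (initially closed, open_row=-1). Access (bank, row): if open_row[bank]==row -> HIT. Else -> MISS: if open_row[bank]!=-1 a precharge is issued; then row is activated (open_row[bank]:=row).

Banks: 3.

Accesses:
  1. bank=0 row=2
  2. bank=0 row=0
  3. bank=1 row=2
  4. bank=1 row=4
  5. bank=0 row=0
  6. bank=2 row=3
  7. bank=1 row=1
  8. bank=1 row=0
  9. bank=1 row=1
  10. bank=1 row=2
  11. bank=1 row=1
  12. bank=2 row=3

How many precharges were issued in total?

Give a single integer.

Acc 1: bank0 row2 -> MISS (open row2); precharges=0
Acc 2: bank0 row0 -> MISS (open row0); precharges=1
Acc 3: bank1 row2 -> MISS (open row2); precharges=1
Acc 4: bank1 row4 -> MISS (open row4); precharges=2
Acc 5: bank0 row0 -> HIT
Acc 6: bank2 row3 -> MISS (open row3); precharges=2
Acc 7: bank1 row1 -> MISS (open row1); precharges=3
Acc 8: bank1 row0 -> MISS (open row0); precharges=4
Acc 9: bank1 row1 -> MISS (open row1); precharges=5
Acc 10: bank1 row2 -> MISS (open row2); precharges=6
Acc 11: bank1 row1 -> MISS (open row1); precharges=7
Acc 12: bank2 row3 -> HIT

Answer: 7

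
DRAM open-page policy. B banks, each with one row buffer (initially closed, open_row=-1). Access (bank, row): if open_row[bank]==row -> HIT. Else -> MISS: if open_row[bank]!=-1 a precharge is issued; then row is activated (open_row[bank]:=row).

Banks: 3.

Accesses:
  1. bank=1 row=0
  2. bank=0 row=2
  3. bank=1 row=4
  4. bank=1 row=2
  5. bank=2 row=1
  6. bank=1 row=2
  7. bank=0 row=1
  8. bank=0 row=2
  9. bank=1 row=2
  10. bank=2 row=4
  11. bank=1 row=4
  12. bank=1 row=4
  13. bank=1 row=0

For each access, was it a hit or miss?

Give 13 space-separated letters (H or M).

Acc 1: bank1 row0 -> MISS (open row0); precharges=0
Acc 2: bank0 row2 -> MISS (open row2); precharges=0
Acc 3: bank1 row4 -> MISS (open row4); precharges=1
Acc 4: bank1 row2 -> MISS (open row2); precharges=2
Acc 5: bank2 row1 -> MISS (open row1); precharges=2
Acc 6: bank1 row2 -> HIT
Acc 7: bank0 row1 -> MISS (open row1); precharges=3
Acc 8: bank0 row2 -> MISS (open row2); precharges=4
Acc 9: bank1 row2 -> HIT
Acc 10: bank2 row4 -> MISS (open row4); precharges=5
Acc 11: bank1 row4 -> MISS (open row4); precharges=6
Acc 12: bank1 row4 -> HIT
Acc 13: bank1 row0 -> MISS (open row0); precharges=7

Answer: M M M M M H M M H M M H M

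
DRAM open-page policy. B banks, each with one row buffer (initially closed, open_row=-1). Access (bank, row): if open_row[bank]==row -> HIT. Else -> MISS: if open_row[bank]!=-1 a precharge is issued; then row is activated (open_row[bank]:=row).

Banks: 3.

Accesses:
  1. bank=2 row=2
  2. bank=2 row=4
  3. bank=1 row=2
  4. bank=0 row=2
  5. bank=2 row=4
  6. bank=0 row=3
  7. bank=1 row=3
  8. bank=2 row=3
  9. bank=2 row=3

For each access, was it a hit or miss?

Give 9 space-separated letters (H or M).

Answer: M M M M H M M M H

Derivation:
Acc 1: bank2 row2 -> MISS (open row2); precharges=0
Acc 2: bank2 row4 -> MISS (open row4); precharges=1
Acc 3: bank1 row2 -> MISS (open row2); precharges=1
Acc 4: bank0 row2 -> MISS (open row2); precharges=1
Acc 5: bank2 row4 -> HIT
Acc 6: bank0 row3 -> MISS (open row3); precharges=2
Acc 7: bank1 row3 -> MISS (open row3); precharges=3
Acc 8: bank2 row3 -> MISS (open row3); precharges=4
Acc 9: bank2 row3 -> HIT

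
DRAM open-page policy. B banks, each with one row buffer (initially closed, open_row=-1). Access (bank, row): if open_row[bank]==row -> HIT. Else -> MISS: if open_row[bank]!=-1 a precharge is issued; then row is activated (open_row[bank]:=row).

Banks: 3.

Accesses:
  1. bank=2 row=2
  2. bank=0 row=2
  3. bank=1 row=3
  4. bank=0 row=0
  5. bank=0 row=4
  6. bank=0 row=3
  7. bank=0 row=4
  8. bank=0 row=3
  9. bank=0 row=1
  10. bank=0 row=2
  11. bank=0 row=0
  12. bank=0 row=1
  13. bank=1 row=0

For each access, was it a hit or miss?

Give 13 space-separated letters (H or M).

Answer: M M M M M M M M M M M M M

Derivation:
Acc 1: bank2 row2 -> MISS (open row2); precharges=0
Acc 2: bank0 row2 -> MISS (open row2); precharges=0
Acc 3: bank1 row3 -> MISS (open row3); precharges=0
Acc 4: bank0 row0 -> MISS (open row0); precharges=1
Acc 5: bank0 row4 -> MISS (open row4); precharges=2
Acc 6: bank0 row3 -> MISS (open row3); precharges=3
Acc 7: bank0 row4 -> MISS (open row4); precharges=4
Acc 8: bank0 row3 -> MISS (open row3); precharges=5
Acc 9: bank0 row1 -> MISS (open row1); precharges=6
Acc 10: bank0 row2 -> MISS (open row2); precharges=7
Acc 11: bank0 row0 -> MISS (open row0); precharges=8
Acc 12: bank0 row1 -> MISS (open row1); precharges=9
Acc 13: bank1 row0 -> MISS (open row0); precharges=10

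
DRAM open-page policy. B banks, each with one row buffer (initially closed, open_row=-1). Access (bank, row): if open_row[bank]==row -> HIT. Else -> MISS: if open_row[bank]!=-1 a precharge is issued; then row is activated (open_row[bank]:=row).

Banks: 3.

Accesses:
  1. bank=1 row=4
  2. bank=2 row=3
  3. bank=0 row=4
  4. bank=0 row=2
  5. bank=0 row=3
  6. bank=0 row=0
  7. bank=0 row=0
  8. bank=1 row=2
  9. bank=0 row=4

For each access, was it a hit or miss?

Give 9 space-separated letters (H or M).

Acc 1: bank1 row4 -> MISS (open row4); precharges=0
Acc 2: bank2 row3 -> MISS (open row3); precharges=0
Acc 3: bank0 row4 -> MISS (open row4); precharges=0
Acc 4: bank0 row2 -> MISS (open row2); precharges=1
Acc 5: bank0 row3 -> MISS (open row3); precharges=2
Acc 6: bank0 row0 -> MISS (open row0); precharges=3
Acc 7: bank0 row0 -> HIT
Acc 8: bank1 row2 -> MISS (open row2); precharges=4
Acc 9: bank0 row4 -> MISS (open row4); precharges=5

Answer: M M M M M M H M M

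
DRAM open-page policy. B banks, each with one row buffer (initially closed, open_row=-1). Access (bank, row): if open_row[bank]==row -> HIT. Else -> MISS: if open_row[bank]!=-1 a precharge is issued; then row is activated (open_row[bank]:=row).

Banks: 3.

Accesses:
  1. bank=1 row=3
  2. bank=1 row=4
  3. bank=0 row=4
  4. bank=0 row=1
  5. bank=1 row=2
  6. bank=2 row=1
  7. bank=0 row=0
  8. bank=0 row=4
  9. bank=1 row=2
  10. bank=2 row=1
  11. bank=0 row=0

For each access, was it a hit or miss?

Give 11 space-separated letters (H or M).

Acc 1: bank1 row3 -> MISS (open row3); precharges=0
Acc 2: bank1 row4 -> MISS (open row4); precharges=1
Acc 3: bank0 row4 -> MISS (open row4); precharges=1
Acc 4: bank0 row1 -> MISS (open row1); precharges=2
Acc 5: bank1 row2 -> MISS (open row2); precharges=3
Acc 6: bank2 row1 -> MISS (open row1); precharges=3
Acc 7: bank0 row0 -> MISS (open row0); precharges=4
Acc 8: bank0 row4 -> MISS (open row4); precharges=5
Acc 9: bank1 row2 -> HIT
Acc 10: bank2 row1 -> HIT
Acc 11: bank0 row0 -> MISS (open row0); precharges=6

Answer: M M M M M M M M H H M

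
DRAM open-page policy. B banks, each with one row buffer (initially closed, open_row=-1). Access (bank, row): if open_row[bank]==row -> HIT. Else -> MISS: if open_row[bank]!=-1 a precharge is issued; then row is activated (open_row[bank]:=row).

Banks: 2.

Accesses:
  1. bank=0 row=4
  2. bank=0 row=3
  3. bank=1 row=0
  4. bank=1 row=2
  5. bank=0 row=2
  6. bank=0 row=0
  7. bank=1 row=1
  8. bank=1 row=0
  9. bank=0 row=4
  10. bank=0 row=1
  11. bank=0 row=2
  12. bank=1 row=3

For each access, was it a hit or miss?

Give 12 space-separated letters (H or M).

Acc 1: bank0 row4 -> MISS (open row4); precharges=0
Acc 2: bank0 row3 -> MISS (open row3); precharges=1
Acc 3: bank1 row0 -> MISS (open row0); precharges=1
Acc 4: bank1 row2 -> MISS (open row2); precharges=2
Acc 5: bank0 row2 -> MISS (open row2); precharges=3
Acc 6: bank0 row0 -> MISS (open row0); precharges=4
Acc 7: bank1 row1 -> MISS (open row1); precharges=5
Acc 8: bank1 row0 -> MISS (open row0); precharges=6
Acc 9: bank0 row4 -> MISS (open row4); precharges=7
Acc 10: bank0 row1 -> MISS (open row1); precharges=8
Acc 11: bank0 row2 -> MISS (open row2); precharges=9
Acc 12: bank1 row3 -> MISS (open row3); precharges=10

Answer: M M M M M M M M M M M M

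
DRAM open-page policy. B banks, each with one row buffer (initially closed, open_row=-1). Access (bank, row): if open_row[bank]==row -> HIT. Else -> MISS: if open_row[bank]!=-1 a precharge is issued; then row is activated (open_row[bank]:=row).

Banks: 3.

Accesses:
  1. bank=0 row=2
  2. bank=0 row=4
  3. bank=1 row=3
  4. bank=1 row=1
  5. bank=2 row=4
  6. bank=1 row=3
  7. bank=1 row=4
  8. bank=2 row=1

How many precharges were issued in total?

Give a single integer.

Answer: 5

Derivation:
Acc 1: bank0 row2 -> MISS (open row2); precharges=0
Acc 2: bank0 row4 -> MISS (open row4); precharges=1
Acc 3: bank1 row3 -> MISS (open row3); precharges=1
Acc 4: bank1 row1 -> MISS (open row1); precharges=2
Acc 5: bank2 row4 -> MISS (open row4); precharges=2
Acc 6: bank1 row3 -> MISS (open row3); precharges=3
Acc 7: bank1 row4 -> MISS (open row4); precharges=4
Acc 8: bank2 row1 -> MISS (open row1); precharges=5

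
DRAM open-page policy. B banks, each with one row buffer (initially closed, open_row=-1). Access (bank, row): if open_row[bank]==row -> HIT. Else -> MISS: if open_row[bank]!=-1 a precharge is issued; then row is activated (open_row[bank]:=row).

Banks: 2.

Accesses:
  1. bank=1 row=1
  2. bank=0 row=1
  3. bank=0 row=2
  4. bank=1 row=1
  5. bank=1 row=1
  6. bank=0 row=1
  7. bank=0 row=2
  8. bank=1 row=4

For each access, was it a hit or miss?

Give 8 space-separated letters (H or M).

Acc 1: bank1 row1 -> MISS (open row1); precharges=0
Acc 2: bank0 row1 -> MISS (open row1); precharges=0
Acc 3: bank0 row2 -> MISS (open row2); precharges=1
Acc 4: bank1 row1 -> HIT
Acc 5: bank1 row1 -> HIT
Acc 6: bank0 row1 -> MISS (open row1); precharges=2
Acc 7: bank0 row2 -> MISS (open row2); precharges=3
Acc 8: bank1 row4 -> MISS (open row4); precharges=4

Answer: M M M H H M M M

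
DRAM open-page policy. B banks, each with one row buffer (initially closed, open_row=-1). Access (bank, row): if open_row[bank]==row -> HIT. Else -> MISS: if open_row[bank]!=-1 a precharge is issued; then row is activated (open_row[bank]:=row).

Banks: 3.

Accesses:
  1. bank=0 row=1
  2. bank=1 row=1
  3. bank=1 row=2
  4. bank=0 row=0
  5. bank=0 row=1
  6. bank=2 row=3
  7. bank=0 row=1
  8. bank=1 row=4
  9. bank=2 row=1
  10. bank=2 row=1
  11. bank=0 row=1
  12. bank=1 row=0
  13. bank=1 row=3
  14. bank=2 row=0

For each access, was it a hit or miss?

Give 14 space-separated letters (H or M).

Answer: M M M M M M H M M H H M M M

Derivation:
Acc 1: bank0 row1 -> MISS (open row1); precharges=0
Acc 2: bank1 row1 -> MISS (open row1); precharges=0
Acc 3: bank1 row2 -> MISS (open row2); precharges=1
Acc 4: bank0 row0 -> MISS (open row0); precharges=2
Acc 5: bank0 row1 -> MISS (open row1); precharges=3
Acc 6: bank2 row3 -> MISS (open row3); precharges=3
Acc 7: bank0 row1 -> HIT
Acc 8: bank1 row4 -> MISS (open row4); precharges=4
Acc 9: bank2 row1 -> MISS (open row1); precharges=5
Acc 10: bank2 row1 -> HIT
Acc 11: bank0 row1 -> HIT
Acc 12: bank1 row0 -> MISS (open row0); precharges=6
Acc 13: bank1 row3 -> MISS (open row3); precharges=7
Acc 14: bank2 row0 -> MISS (open row0); precharges=8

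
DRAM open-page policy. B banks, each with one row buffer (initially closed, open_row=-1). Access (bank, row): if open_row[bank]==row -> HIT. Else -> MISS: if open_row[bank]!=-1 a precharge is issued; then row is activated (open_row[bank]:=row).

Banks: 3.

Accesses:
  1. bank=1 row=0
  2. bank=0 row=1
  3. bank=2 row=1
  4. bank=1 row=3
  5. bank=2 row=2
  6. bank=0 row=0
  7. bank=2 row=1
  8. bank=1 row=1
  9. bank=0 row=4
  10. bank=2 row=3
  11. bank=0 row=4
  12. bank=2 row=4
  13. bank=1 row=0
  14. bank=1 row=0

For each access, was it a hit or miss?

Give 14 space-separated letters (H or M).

Answer: M M M M M M M M M M H M M H

Derivation:
Acc 1: bank1 row0 -> MISS (open row0); precharges=0
Acc 2: bank0 row1 -> MISS (open row1); precharges=0
Acc 3: bank2 row1 -> MISS (open row1); precharges=0
Acc 4: bank1 row3 -> MISS (open row3); precharges=1
Acc 5: bank2 row2 -> MISS (open row2); precharges=2
Acc 6: bank0 row0 -> MISS (open row0); precharges=3
Acc 7: bank2 row1 -> MISS (open row1); precharges=4
Acc 8: bank1 row1 -> MISS (open row1); precharges=5
Acc 9: bank0 row4 -> MISS (open row4); precharges=6
Acc 10: bank2 row3 -> MISS (open row3); precharges=7
Acc 11: bank0 row4 -> HIT
Acc 12: bank2 row4 -> MISS (open row4); precharges=8
Acc 13: bank1 row0 -> MISS (open row0); precharges=9
Acc 14: bank1 row0 -> HIT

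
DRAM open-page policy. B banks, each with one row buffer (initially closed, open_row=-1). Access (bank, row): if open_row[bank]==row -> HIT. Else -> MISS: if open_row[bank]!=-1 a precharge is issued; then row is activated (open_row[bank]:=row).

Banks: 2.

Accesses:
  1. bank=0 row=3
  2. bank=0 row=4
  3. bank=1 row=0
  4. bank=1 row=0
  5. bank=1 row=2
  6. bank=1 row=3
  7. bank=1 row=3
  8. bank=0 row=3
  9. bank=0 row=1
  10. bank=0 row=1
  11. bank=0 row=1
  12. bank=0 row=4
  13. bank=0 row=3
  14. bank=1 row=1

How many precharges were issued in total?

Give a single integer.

Acc 1: bank0 row3 -> MISS (open row3); precharges=0
Acc 2: bank0 row4 -> MISS (open row4); precharges=1
Acc 3: bank1 row0 -> MISS (open row0); precharges=1
Acc 4: bank1 row0 -> HIT
Acc 5: bank1 row2 -> MISS (open row2); precharges=2
Acc 6: bank1 row3 -> MISS (open row3); precharges=3
Acc 7: bank1 row3 -> HIT
Acc 8: bank0 row3 -> MISS (open row3); precharges=4
Acc 9: bank0 row1 -> MISS (open row1); precharges=5
Acc 10: bank0 row1 -> HIT
Acc 11: bank0 row1 -> HIT
Acc 12: bank0 row4 -> MISS (open row4); precharges=6
Acc 13: bank0 row3 -> MISS (open row3); precharges=7
Acc 14: bank1 row1 -> MISS (open row1); precharges=8

Answer: 8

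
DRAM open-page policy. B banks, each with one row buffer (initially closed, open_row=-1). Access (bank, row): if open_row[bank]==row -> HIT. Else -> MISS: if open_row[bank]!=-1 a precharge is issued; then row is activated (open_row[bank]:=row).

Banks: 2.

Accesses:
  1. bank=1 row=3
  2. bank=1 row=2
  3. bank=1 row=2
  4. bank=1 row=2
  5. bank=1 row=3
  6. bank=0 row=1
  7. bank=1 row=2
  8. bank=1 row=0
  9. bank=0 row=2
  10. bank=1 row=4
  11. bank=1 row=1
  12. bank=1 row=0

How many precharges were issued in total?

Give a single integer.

Acc 1: bank1 row3 -> MISS (open row3); precharges=0
Acc 2: bank1 row2 -> MISS (open row2); precharges=1
Acc 3: bank1 row2 -> HIT
Acc 4: bank1 row2 -> HIT
Acc 5: bank1 row3 -> MISS (open row3); precharges=2
Acc 6: bank0 row1 -> MISS (open row1); precharges=2
Acc 7: bank1 row2 -> MISS (open row2); precharges=3
Acc 8: bank1 row0 -> MISS (open row0); precharges=4
Acc 9: bank0 row2 -> MISS (open row2); precharges=5
Acc 10: bank1 row4 -> MISS (open row4); precharges=6
Acc 11: bank1 row1 -> MISS (open row1); precharges=7
Acc 12: bank1 row0 -> MISS (open row0); precharges=8

Answer: 8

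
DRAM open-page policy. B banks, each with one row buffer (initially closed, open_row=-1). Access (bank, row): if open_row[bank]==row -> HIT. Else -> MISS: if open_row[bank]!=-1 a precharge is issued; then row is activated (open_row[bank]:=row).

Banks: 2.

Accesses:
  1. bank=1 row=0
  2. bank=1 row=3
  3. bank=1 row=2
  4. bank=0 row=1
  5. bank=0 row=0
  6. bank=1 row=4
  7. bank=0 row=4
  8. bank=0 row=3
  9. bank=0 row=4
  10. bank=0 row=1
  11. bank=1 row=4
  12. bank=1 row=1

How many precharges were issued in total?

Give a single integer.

Answer: 9

Derivation:
Acc 1: bank1 row0 -> MISS (open row0); precharges=0
Acc 2: bank1 row3 -> MISS (open row3); precharges=1
Acc 3: bank1 row2 -> MISS (open row2); precharges=2
Acc 4: bank0 row1 -> MISS (open row1); precharges=2
Acc 5: bank0 row0 -> MISS (open row0); precharges=3
Acc 6: bank1 row4 -> MISS (open row4); precharges=4
Acc 7: bank0 row4 -> MISS (open row4); precharges=5
Acc 8: bank0 row3 -> MISS (open row3); precharges=6
Acc 9: bank0 row4 -> MISS (open row4); precharges=7
Acc 10: bank0 row1 -> MISS (open row1); precharges=8
Acc 11: bank1 row4 -> HIT
Acc 12: bank1 row1 -> MISS (open row1); precharges=9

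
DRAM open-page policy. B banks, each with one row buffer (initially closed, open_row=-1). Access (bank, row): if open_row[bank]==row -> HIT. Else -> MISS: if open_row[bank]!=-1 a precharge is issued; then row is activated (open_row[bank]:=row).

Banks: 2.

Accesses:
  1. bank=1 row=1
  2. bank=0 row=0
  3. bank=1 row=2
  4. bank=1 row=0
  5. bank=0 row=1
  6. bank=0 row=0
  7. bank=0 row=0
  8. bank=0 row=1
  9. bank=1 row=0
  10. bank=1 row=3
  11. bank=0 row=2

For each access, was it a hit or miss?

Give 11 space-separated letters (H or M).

Answer: M M M M M M H M H M M

Derivation:
Acc 1: bank1 row1 -> MISS (open row1); precharges=0
Acc 2: bank0 row0 -> MISS (open row0); precharges=0
Acc 3: bank1 row2 -> MISS (open row2); precharges=1
Acc 4: bank1 row0 -> MISS (open row0); precharges=2
Acc 5: bank0 row1 -> MISS (open row1); precharges=3
Acc 6: bank0 row0 -> MISS (open row0); precharges=4
Acc 7: bank0 row0 -> HIT
Acc 8: bank0 row1 -> MISS (open row1); precharges=5
Acc 9: bank1 row0 -> HIT
Acc 10: bank1 row3 -> MISS (open row3); precharges=6
Acc 11: bank0 row2 -> MISS (open row2); precharges=7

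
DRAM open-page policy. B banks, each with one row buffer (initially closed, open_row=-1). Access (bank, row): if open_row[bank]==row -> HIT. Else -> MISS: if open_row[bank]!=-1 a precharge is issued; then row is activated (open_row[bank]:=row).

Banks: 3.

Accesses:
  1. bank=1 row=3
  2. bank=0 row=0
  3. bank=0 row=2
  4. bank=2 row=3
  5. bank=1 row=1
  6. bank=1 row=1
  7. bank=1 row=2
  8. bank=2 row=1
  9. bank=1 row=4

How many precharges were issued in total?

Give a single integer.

Acc 1: bank1 row3 -> MISS (open row3); precharges=0
Acc 2: bank0 row0 -> MISS (open row0); precharges=0
Acc 3: bank0 row2 -> MISS (open row2); precharges=1
Acc 4: bank2 row3 -> MISS (open row3); precharges=1
Acc 5: bank1 row1 -> MISS (open row1); precharges=2
Acc 6: bank1 row1 -> HIT
Acc 7: bank1 row2 -> MISS (open row2); precharges=3
Acc 8: bank2 row1 -> MISS (open row1); precharges=4
Acc 9: bank1 row4 -> MISS (open row4); precharges=5

Answer: 5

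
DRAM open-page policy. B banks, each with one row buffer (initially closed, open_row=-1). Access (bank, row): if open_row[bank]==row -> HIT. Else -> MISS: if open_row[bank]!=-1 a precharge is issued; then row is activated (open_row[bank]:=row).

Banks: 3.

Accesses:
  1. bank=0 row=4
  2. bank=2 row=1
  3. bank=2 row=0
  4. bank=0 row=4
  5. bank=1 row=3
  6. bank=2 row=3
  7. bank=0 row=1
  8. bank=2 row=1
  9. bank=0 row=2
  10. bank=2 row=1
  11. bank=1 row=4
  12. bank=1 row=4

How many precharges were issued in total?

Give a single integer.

Acc 1: bank0 row4 -> MISS (open row4); precharges=0
Acc 2: bank2 row1 -> MISS (open row1); precharges=0
Acc 3: bank2 row0 -> MISS (open row0); precharges=1
Acc 4: bank0 row4 -> HIT
Acc 5: bank1 row3 -> MISS (open row3); precharges=1
Acc 6: bank2 row3 -> MISS (open row3); precharges=2
Acc 7: bank0 row1 -> MISS (open row1); precharges=3
Acc 8: bank2 row1 -> MISS (open row1); precharges=4
Acc 9: bank0 row2 -> MISS (open row2); precharges=5
Acc 10: bank2 row1 -> HIT
Acc 11: bank1 row4 -> MISS (open row4); precharges=6
Acc 12: bank1 row4 -> HIT

Answer: 6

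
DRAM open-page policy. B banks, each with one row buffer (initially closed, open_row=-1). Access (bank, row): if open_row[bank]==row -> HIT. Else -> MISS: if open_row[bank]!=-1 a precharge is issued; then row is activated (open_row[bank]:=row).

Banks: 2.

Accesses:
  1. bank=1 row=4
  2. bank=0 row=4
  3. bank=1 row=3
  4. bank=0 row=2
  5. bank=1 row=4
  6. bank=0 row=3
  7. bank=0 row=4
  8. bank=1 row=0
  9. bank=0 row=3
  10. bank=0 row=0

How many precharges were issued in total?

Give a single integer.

Answer: 8

Derivation:
Acc 1: bank1 row4 -> MISS (open row4); precharges=0
Acc 2: bank0 row4 -> MISS (open row4); precharges=0
Acc 3: bank1 row3 -> MISS (open row3); precharges=1
Acc 4: bank0 row2 -> MISS (open row2); precharges=2
Acc 5: bank1 row4 -> MISS (open row4); precharges=3
Acc 6: bank0 row3 -> MISS (open row3); precharges=4
Acc 7: bank0 row4 -> MISS (open row4); precharges=5
Acc 8: bank1 row0 -> MISS (open row0); precharges=6
Acc 9: bank0 row3 -> MISS (open row3); precharges=7
Acc 10: bank0 row0 -> MISS (open row0); precharges=8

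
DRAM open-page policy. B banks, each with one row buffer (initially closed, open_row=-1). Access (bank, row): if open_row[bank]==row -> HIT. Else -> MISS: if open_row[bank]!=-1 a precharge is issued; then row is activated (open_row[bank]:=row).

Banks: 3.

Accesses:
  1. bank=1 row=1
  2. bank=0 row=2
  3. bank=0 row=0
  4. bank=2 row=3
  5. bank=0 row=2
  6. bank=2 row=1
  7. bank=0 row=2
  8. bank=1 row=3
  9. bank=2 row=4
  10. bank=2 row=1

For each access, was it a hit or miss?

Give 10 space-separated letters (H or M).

Acc 1: bank1 row1 -> MISS (open row1); precharges=0
Acc 2: bank0 row2 -> MISS (open row2); precharges=0
Acc 3: bank0 row0 -> MISS (open row0); precharges=1
Acc 4: bank2 row3 -> MISS (open row3); precharges=1
Acc 5: bank0 row2 -> MISS (open row2); precharges=2
Acc 6: bank2 row1 -> MISS (open row1); precharges=3
Acc 7: bank0 row2 -> HIT
Acc 8: bank1 row3 -> MISS (open row3); precharges=4
Acc 9: bank2 row4 -> MISS (open row4); precharges=5
Acc 10: bank2 row1 -> MISS (open row1); precharges=6

Answer: M M M M M M H M M M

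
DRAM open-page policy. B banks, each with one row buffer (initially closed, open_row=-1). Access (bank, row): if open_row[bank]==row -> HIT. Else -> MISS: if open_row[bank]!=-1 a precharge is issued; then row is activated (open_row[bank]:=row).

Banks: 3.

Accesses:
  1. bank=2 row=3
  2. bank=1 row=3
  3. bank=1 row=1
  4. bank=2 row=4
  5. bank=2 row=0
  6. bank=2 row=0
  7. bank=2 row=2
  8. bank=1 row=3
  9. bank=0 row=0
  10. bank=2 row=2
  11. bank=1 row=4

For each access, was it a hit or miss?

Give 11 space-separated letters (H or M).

Answer: M M M M M H M M M H M

Derivation:
Acc 1: bank2 row3 -> MISS (open row3); precharges=0
Acc 2: bank1 row3 -> MISS (open row3); precharges=0
Acc 3: bank1 row1 -> MISS (open row1); precharges=1
Acc 4: bank2 row4 -> MISS (open row4); precharges=2
Acc 5: bank2 row0 -> MISS (open row0); precharges=3
Acc 6: bank2 row0 -> HIT
Acc 7: bank2 row2 -> MISS (open row2); precharges=4
Acc 8: bank1 row3 -> MISS (open row3); precharges=5
Acc 9: bank0 row0 -> MISS (open row0); precharges=5
Acc 10: bank2 row2 -> HIT
Acc 11: bank1 row4 -> MISS (open row4); precharges=6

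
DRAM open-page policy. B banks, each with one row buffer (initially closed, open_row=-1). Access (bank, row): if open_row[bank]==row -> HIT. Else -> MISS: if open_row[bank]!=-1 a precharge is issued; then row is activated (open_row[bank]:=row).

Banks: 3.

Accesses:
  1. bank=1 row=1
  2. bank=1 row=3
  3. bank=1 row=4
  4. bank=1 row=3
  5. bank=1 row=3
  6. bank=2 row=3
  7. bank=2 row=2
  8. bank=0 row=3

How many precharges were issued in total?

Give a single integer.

Acc 1: bank1 row1 -> MISS (open row1); precharges=0
Acc 2: bank1 row3 -> MISS (open row3); precharges=1
Acc 3: bank1 row4 -> MISS (open row4); precharges=2
Acc 4: bank1 row3 -> MISS (open row3); precharges=3
Acc 5: bank1 row3 -> HIT
Acc 6: bank2 row3 -> MISS (open row3); precharges=3
Acc 7: bank2 row2 -> MISS (open row2); precharges=4
Acc 8: bank0 row3 -> MISS (open row3); precharges=4

Answer: 4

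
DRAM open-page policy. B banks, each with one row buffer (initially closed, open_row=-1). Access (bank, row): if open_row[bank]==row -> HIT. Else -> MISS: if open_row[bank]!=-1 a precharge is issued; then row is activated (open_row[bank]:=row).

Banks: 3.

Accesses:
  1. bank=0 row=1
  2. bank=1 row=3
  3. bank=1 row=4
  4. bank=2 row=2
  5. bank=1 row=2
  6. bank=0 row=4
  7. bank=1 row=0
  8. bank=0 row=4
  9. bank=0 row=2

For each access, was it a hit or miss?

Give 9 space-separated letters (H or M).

Answer: M M M M M M M H M

Derivation:
Acc 1: bank0 row1 -> MISS (open row1); precharges=0
Acc 2: bank1 row3 -> MISS (open row3); precharges=0
Acc 3: bank1 row4 -> MISS (open row4); precharges=1
Acc 4: bank2 row2 -> MISS (open row2); precharges=1
Acc 5: bank1 row2 -> MISS (open row2); precharges=2
Acc 6: bank0 row4 -> MISS (open row4); precharges=3
Acc 7: bank1 row0 -> MISS (open row0); precharges=4
Acc 8: bank0 row4 -> HIT
Acc 9: bank0 row2 -> MISS (open row2); precharges=5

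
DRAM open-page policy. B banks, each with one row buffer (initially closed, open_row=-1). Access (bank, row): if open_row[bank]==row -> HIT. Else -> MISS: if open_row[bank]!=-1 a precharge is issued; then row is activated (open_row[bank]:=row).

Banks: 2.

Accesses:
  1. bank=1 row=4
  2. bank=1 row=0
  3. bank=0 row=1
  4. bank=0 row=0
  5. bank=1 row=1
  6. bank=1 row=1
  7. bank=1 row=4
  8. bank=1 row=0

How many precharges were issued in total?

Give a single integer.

Answer: 5

Derivation:
Acc 1: bank1 row4 -> MISS (open row4); precharges=0
Acc 2: bank1 row0 -> MISS (open row0); precharges=1
Acc 3: bank0 row1 -> MISS (open row1); precharges=1
Acc 4: bank0 row0 -> MISS (open row0); precharges=2
Acc 5: bank1 row1 -> MISS (open row1); precharges=3
Acc 6: bank1 row1 -> HIT
Acc 7: bank1 row4 -> MISS (open row4); precharges=4
Acc 8: bank1 row0 -> MISS (open row0); precharges=5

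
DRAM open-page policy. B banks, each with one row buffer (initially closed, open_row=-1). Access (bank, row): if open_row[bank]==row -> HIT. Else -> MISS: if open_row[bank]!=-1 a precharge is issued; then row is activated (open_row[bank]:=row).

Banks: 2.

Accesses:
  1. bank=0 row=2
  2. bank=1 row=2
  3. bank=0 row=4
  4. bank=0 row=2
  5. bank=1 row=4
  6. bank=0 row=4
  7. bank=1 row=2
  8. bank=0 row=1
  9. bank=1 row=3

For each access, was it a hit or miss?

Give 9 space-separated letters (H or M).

Answer: M M M M M M M M M

Derivation:
Acc 1: bank0 row2 -> MISS (open row2); precharges=0
Acc 2: bank1 row2 -> MISS (open row2); precharges=0
Acc 3: bank0 row4 -> MISS (open row4); precharges=1
Acc 4: bank0 row2 -> MISS (open row2); precharges=2
Acc 5: bank1 row4 -> MISS (open row4); precharges=3
Acc 6: bank0 row4 -> MISS (open row4); precharges=4
Acc 7: bank1 row2 -> MISS (open row2); precharges=5
Acc 8: bank0 row1 -> MISS (open row1); precharges=6
Acc 9: bank1 row3 -> MISS (open row3); precharges=7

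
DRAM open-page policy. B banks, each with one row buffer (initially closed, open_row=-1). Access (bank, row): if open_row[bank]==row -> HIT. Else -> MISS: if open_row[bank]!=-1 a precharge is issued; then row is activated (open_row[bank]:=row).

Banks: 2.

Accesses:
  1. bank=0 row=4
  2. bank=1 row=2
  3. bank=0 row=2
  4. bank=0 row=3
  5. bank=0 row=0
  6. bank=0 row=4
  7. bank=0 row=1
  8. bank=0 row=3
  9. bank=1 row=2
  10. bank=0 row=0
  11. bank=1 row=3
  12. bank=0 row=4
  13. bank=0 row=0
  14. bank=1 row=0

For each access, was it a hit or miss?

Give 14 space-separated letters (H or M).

Acc 1: bank0 row4 -> MISS (open row4); precharges=0
Acc 2: bank1 row2 -> MISS (open row2); precharges=0
Acc 3: bank0 row2 -> MISS (open row2); precharges=1
Acc 4: bank0 row3 -> MISS (open row3); precharges=2
Acc 5: bank0 row0 -> MISS (open row0); precharges=3
Acc 6: bank0 row4 -> MISS (open row4); precharges=4
Acc 7: bank0 row1 -> MISS (open row1); precharges=5
Acc 8: bank0 row3 -> MISS (open row3); precharges=6
Acc 9: bank1 row2 -> HIT
Acc 10: bank0 row0 -> MISS (open row0); precharges=7
Acc 11: bank1 row3 -> MISS (open row3); precharges=8
Acc 12: bank0 row4 -> MISS (open row4); precharges=9
Acc 13: bank0 row0 -> MISS (open row0); precharges=10
Acc 14: bank1 row0 -> MISS (open row0); precharges=11

Answer: M M M M M M M M H M M M M M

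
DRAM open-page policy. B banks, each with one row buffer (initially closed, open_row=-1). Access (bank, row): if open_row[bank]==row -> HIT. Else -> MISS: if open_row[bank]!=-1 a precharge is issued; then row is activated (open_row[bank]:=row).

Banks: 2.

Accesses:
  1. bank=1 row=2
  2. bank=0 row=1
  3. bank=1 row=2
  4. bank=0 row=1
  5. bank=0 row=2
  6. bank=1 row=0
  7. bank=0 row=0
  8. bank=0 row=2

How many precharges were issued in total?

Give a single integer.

Acc 1: bank1 row2 -> MISS (open row2); precharges=0
Acc 2: bank0 row1 -> MISS (open row1); precharges=0
Acc 3: bank1 row2 -> HIT
Acc 4: bank0 row1 -> HIT
Acc 5: bank0 row2 -> MISS (open row2); precharges=1
Acc 6: bank1 row0 -> MISS (open row0); precharges=2
Acc 7: bank0 row0 -> MISS (open row0); precharges=3
Acc 8: bank0 row2 -> MISS (open row2); precharges=4

Answer: 4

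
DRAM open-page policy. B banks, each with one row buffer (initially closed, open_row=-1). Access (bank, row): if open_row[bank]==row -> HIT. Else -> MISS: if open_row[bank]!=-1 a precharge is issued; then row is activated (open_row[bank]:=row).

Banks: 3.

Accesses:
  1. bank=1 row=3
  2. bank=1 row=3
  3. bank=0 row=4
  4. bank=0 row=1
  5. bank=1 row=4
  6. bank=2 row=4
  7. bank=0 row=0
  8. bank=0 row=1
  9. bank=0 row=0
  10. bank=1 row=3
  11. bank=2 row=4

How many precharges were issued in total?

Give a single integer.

Answer: 6

Derivation:
Acc 1: bank1 row3 -> MISS (open row3); precharges=0
Acc 2: bank1 row3 -> HIT
Acc 3: bank0 row4 -> MISS (open row4); precharges=0
Acc 4: bank0 row1 -> MISS (open row1); precharges=1
Acc 5: bank1 row4 -> MISS (open row4); precharges=2
Acc 6: bank2 row4 -> MISS (open row4); precharges=2
Acc 7: bank0 row0 -> MISS (open row0); precharges=3
Acc 8: bank0 row1 -> MISS (open row1); precharges=4
Acc 9: bank0 row0 -> MISS (open row0); precharges=5
Acc 10: bank1 row3 -> MISS (open row3); precharges=6
Acc 11: bank2 row4 -> HIT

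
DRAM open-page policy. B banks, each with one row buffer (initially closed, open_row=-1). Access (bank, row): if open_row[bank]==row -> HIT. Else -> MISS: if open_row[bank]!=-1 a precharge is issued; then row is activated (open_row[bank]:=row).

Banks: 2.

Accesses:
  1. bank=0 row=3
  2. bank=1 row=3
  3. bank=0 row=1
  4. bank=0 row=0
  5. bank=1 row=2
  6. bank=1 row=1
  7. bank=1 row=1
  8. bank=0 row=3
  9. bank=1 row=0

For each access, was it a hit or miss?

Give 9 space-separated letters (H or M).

Answer: M M M M M M H M M

Derivation:
Acc 1: bank0 row3 -> MISS (open row3); precharges=0
Acc 2: bank1 row3 -> MISS (open row3); precharges=0
Acc 3: bank0 row1 -> MISS (open row1); precharges=1
Acc 4: bank0 row0 -> MISS (open row0); precharges=2
Acc 5: bank1 row2 -> MISS (open row2); precharges=3
Acc 6: bank1 row1 -> MISS (open row1); precharges=4
Acc 7: bank1 row1 -> HIT
Acc 8: bank0 row3 -> MISS (open row3); precharges=5
Acc 9: bank1 row0 -> MISS (open row0); precharges=6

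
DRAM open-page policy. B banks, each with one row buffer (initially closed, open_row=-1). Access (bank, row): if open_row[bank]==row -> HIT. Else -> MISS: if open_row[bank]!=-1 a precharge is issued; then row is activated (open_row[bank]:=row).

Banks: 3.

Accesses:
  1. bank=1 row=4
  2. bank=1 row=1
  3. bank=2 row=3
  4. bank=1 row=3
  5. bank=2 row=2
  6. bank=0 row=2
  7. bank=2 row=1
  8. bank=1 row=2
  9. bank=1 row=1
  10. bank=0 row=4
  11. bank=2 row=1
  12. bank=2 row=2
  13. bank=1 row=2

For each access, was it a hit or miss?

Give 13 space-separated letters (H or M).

Answer: M M M M M M M M M M H M M

Derivation:
Acc 1: bank1 row4 -> MISS (open row4); precharges=0
Acc 2: bank1 row1 -> MISS (open row1); precharges=1
Acc 3: bank2 row3 -> MISS (open row3); precharges=1
Acc 4: bank1 row3 -> MISS (open row3); precharges=2
Acc 5: bank2 row2 -> MISS (open row2); precharges=3
Acc 6: bank0 row2 -> MISS (open row2); precharges=3
Acc 7: bank2 row1 -> MISS (open row1); precharges=4
Acc 8: bank1 row2 -> MISS (open row2); precharges=5
Acc 9: bank1 row1 -> MISS (open row1); precharges=6
Acc 10: bank0 row4 -> MISS (open row4); precharges=7
Acc 11: bank2 row1 -> HIT
Acc 12: bank2 row2 -> MISS (open row2); precharges=8
Acc 13: bank1 row2 -> MISS (open row2); precharges=9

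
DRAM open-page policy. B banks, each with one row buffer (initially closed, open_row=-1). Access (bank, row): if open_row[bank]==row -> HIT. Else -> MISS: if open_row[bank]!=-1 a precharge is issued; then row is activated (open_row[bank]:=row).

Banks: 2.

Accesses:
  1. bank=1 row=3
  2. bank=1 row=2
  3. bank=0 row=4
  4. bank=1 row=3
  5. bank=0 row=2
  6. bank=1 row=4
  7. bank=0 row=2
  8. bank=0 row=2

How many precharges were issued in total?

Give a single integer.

Acc 1: bank1 row3 -> MISS (open row3); precharges=0
Acc 2: bank1 row2 -> MISS (open row2); precharges=1
Acc 3: bank0 row4 -> MISS (open row4); precharges=1
Acc 4: bank1 row3 -> MISS (open row3); precharges=2
Acc 5: bank0 row2 -> MISS (open row2); precharges=3
Acc 6: bank1 row4 -> MISS (open row4); precharges=4
Acc 7: bank0 row2 -> HIT
Acc 8: bank0 row2 -> HIT

Answer: 4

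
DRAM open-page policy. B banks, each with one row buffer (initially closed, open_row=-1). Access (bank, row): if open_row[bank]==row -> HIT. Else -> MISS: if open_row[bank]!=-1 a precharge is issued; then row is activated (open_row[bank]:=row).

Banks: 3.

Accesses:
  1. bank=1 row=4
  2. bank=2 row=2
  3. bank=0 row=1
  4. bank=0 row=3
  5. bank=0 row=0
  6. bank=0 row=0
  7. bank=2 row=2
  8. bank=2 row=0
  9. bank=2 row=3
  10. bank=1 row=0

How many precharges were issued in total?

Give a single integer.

Acc 1: bank1 row4 -> MISS (open row4); precharges=0
Acc 2: bank2 row2 -> MISS (open row2); precharges=0
Acc 3: bank0 row1 -> MISS (open row1); precharges=0
Acc 4: bank0 row3 -> MISS (open row3); precharges=1
Acc 5: bank0 row0 -> MISS (open row0); precharges=2
Acc 6: bank0 row0 -> HIT
Acc 7: bank2 row2 -> HIT
Acc 8: bank2 row0 -> MISS (open row0); precharges=3
Acc 9: bank2 row3 -> MISS (open row3); precharges=4
Acc 10: bank1 row0 -> MISS (open row0); precharges=5

Answer: 5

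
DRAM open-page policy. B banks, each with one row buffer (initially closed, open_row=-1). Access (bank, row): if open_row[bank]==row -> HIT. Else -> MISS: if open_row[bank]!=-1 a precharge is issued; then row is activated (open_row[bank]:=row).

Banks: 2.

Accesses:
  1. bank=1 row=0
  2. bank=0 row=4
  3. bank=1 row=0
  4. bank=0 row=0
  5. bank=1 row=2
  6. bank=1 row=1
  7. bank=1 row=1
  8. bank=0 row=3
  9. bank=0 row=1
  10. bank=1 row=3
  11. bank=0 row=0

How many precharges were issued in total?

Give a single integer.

Acc 1: bank1 row0 -> MISS (open row0); precharges=0
Acc 2: bank0 row4 -> MISS (open row4); precharges=0
Acc 3: bank1 row0 -> HIT
Acc 4: bank0 row0 -> MISS (open row0); precharges=1
Acc 5: bank1 row2 -> MISS (open row2); precharges=2
Acc 6: bank1 row1 -> MISS (open row1); precharges=3
Acc 7: bank1 row1 -> HIT
Acc 8: bank0 row3 -> MISS (open row3); precharges=4
Acc 9: bank0 row1 -> MISS (open row1); precharges=5
Acc 10: bank1 row3 -> MISS (open row3); precharges=6
Acc 11: bank0 row0 -> MISS (open row0); precharges=7

Answer: 7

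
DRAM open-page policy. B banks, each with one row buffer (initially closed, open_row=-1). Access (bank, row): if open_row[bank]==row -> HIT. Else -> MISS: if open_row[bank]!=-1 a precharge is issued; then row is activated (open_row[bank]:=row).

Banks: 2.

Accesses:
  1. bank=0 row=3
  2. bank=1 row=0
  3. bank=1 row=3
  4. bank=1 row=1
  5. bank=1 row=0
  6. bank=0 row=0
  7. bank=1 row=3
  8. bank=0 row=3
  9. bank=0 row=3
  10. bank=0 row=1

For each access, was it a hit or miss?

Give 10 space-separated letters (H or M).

Answer: M M M M M M M M H M

Derivation:
Acc 1: bank0 row3 -> MISS (open row3); precharges=0
Acc 2: bank1 row0 -> MISS (open row0); precharges=0
Acc 3: bank1 row3 -> MISS (open row3); precharges=1
Acc 4: bank1 row1 -> MISS (open row1); precharges=2
Acc 5: bank1 row0 -> MISS (open row0); precharges=3
Acc 6: bank0 row0 -> MISS (open row0); precharges=4
Acc 7: bank1 row3 -> MISS (open row3); precharges=5
Acc 8: bank0 row3 -> MISS (open row3); precharges=6
Acc 9: bank0 row3 -> HIT
Acc 10: bank0 row1 -> MISS (open row1); precharges=7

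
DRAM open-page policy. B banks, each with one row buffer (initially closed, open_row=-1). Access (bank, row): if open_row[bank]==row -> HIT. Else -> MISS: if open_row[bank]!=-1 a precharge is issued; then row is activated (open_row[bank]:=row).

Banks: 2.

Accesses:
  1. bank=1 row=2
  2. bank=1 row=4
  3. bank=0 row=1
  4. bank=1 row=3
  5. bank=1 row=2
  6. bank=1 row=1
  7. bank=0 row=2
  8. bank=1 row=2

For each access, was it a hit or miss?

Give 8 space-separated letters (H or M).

Answer: M M M M M M M M

Derivation:
Acc 1: bank1 row2 -> MISS (open row2); precharges=0
Acc 2: bank1 row4 -> MISS (open row4); precharges=1
Acc 3: bank0 row1 -> MISS (open row1); precharges=1
Acc 4: bank1 row3 -> MISS (open row3); precharges=2
Acc 5: bank1 row2 -> MISS (open row2); precharges=3
Acc 6: bank1 row1 -> MISS (open row1); precharges=4
Acc 7: bank0 row2 -> MISS (open row2); precharges=5
Acc 8: bank1 row2 -> MISS (open row2); precharges=6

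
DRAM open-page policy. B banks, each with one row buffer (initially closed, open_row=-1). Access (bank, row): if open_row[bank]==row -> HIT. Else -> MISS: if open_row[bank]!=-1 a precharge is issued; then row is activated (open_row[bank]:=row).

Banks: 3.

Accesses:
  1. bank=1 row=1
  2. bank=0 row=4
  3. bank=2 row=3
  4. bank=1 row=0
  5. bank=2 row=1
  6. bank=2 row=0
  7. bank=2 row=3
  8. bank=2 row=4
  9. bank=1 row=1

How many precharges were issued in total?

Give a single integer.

Acc 1: bank1 row1 -> MISS (open row1); precharges=0
Acc 2: bank0 row4 -> MISS (open row4); precharges=0
Acc 3: bank2 row3 -> MISS (open row3); precharges=0
Acc 4: bank1 row0 -> MISS (open row0); precharges=1
Acc 5: bank2 row1 -> MISS (open row1); precharges=2
Acc 6: bank2 row0 -> MISS (open row0); precharges=3
Acc 7: bank2 row3 -> MISS (open row3); precharges=4
Acc 8: bank2 row4 -> MISS (open row4); precharges=5
Acc 9: bank1 row1 -> MISS (open row1); precharges=6

Answer: 6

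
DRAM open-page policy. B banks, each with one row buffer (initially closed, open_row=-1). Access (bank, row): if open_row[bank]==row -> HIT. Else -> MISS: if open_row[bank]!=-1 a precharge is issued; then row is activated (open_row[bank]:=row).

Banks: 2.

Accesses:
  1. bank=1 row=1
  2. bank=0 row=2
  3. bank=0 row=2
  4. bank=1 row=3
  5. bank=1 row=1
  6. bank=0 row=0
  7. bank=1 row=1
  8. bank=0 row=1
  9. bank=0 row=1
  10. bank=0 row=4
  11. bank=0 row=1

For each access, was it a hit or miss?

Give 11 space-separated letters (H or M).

Acc 1: bank1 row1 -> MISS (open row1); precharges=0
Acc 2: bank0 row2 -> MISS (open row2); precharges=0
Acc 3: bank0 row2 -> HIT
Acc 4: bank1 row3 -> MISS (open row3); precharges=1
Acc 5: bank1 row1 -> MISS (open row1); precharges=2
Acc 6: bank0 row0 -> MISS (open row0); precharges=3
Acc 7: bank1 row1 -> HIT
Acc 8: bank0 row1 -> MISS (open row1); precharges=4
Acc 9: bank0 row1 -> HIT
Acc 10: bank0 row4 -> MISS (open row4); precharges=5
Acc 11: bank0 row1 -> MISS (open row1); precharges=6

Answer: M M H M M M H M H M M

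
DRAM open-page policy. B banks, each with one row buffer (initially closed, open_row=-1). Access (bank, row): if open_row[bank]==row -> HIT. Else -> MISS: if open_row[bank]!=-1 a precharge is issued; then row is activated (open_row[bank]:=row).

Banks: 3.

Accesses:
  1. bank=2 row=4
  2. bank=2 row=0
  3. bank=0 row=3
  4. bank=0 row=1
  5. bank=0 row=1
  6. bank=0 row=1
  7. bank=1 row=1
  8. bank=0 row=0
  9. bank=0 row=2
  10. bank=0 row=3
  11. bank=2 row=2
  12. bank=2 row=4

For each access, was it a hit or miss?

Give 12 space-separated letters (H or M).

Answer: M M M M H H M M M M M M

Derivation:
Acc 1: bank2 row4 -> MISS (open row4); precharges=0
Acc 2: bank2 row0 -> MISS (open row0); precharges=1
Acc 3: bank0 row3 -> MISS (open row3); precharges=1
Acc 4: bank0 row1 -> MISS (open row1); precharges=2
Acc 5: bank0 row1 -> HIT
Acc 6: bank0 row1 -> HIT
Acc 7: bank1 row1 -> MISS (open row1); precharges=2
Acc 8: bank0 row0 -> MISS (open row0); precharges=3
Acc 9: bank0 row2 -> MISS (open row2); precharges=4
Acc 10: bank0 row3 -> MISS (open row3); precharges=5
Acc 11: bank2 row2 -> MISS (open row2); precharges=6
Acc 12: bank2 row4 -> MISS (open row4); precharges=7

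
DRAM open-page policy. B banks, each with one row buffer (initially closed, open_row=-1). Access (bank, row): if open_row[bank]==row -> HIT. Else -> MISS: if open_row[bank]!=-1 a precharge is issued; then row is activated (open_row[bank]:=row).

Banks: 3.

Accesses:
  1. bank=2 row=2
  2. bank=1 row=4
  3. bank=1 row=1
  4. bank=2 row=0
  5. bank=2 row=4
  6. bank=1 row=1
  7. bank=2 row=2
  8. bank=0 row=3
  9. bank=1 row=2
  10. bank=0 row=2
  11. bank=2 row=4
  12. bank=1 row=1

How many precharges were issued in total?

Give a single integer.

Answer: 8

Derivation:
Acc 1: bank2 row2 -> MISS (open row2); precharges=0
Acc 2: bank1 row4 -> MISS (open row4); precharges=0
Acc 3: bank1 row1 -> MISS (open row1); precharges=1
Acc 4: bank2 row0 -> MISS (open row0); precharges=2
Acc 5: bank2 row4 -> MISS (open row4); precharges=3
Acc 6: bank1 row1 -> HIT
Acc 7: bank2 row2 -> MISS (open row2); precharges=4
Acc 8: bank0 row3 -> MISS (open row3); precharges=4
Acc 9: bank1 row2 -> MISS (open row2); precharges=5
Acc 10: bank0 row2 -> MISS (open row2); precharges=6
Acc 11: bank2 row4 -> MISS (open row4); precharges=7
Acc 12: bank1 row1 -> MISS (open row1); precharges=8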